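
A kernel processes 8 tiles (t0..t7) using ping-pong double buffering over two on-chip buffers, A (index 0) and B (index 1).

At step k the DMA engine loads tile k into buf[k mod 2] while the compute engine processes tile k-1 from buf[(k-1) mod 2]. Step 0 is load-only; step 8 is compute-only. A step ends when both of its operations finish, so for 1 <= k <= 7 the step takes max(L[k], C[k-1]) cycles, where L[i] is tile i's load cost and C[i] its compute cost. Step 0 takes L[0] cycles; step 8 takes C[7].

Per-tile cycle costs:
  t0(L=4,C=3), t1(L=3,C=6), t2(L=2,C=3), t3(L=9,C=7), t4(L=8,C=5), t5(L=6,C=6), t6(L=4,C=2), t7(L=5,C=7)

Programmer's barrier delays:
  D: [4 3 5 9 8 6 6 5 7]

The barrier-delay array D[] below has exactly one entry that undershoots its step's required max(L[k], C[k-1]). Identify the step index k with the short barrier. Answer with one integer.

hazard at step 2

[0] required=L[0]=4=4 vs D=4 ok
[1] required=max(L[1]=3,C[0]=3)=3 vs D=3 ok
[2] required=max(L[2]=2,C[1]=6)=6 vs D=5 SHORT
[3] required=max(L[3]=9,C[2]=3)=9 vs D=9 ok
[4] required=max(L[4]=8,C[3]=7)=8 vs D=8 ok
[5] required=max(L[5]=6,C[4]=5)=6 vs D=6 ok
[6] required=max(L[6]=4,C[5]=6)=6 vs D=6 ok
[7] required=max(L[7]=5,C[6]=2)=5 vs D=5 ok
[8] required=C[7]=7=7 vs D=7 ok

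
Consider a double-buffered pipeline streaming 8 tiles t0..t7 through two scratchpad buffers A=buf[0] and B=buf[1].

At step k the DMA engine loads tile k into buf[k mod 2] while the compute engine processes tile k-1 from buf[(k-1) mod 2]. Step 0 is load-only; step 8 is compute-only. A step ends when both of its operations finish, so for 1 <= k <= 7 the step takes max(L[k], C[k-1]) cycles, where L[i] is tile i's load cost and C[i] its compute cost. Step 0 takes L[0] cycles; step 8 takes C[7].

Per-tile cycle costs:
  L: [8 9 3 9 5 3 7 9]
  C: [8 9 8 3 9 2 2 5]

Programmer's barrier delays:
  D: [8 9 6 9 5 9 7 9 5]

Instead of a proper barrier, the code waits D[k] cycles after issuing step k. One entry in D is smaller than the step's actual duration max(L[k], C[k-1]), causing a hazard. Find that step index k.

k=0 barrier L[0]=8→8c, D[0]=8 ok
k=1 barrier max(L[1]=9,C[0]=8)→9c, D[1]=9 ok
k=2 barrier max(L[2]=3,C[1]=9)→9c, D[2]=6 SHORT
k=3 barrier max(L[3]=9,C[2]=8)→9c, D[3]=9 ok
k=4 barrier max(L[4]=5,C[3]=3)→5c, D[4]=5 ok
k=5 barrier max(L[5]=3,C[4]=9)→9c, D[5]=9 ok
k=6 barrier max(L[6]=7,C[5]=2)→7c, D[6]=7 ok
k=7 barrier max(L[7]=9,C[6]=2)→9c, D[7]=9 ok
k=8 barrier C[7]=5→5c, D[8]=5 ok

hazard at step 2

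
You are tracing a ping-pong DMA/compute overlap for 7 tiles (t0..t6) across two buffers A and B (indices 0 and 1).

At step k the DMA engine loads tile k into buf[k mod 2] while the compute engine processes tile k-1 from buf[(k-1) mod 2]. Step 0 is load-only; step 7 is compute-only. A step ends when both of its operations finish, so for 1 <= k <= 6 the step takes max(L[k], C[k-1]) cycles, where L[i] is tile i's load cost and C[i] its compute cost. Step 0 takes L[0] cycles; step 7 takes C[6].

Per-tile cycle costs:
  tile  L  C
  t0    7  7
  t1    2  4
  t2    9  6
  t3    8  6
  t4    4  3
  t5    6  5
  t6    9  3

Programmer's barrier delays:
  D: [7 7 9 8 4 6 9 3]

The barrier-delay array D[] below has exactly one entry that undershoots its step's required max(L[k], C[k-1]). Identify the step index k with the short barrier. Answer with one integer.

step 0: need L[0]=7 = 7; D[0]=7 ok
step 1: need max(L[1]=2,C[0]=7) = 7; D[1]=7 ok
step 2: need max(L[2]=9,C[1]=4) = 9; D[2]=9 ok
step 3: need max(L[3]=8,C[2]=6) = 8; D[3]=8 ok
step 4: need max(L[4]=4,C[3]=6) = 6; D[4]=4 SHORT
step 5: need max(L[5]=6,C[4]=3) = 6; D[5]=6 ok
step 6: need max(L[6]=9,C[5]=5) = 9; D[6]=9 ok
step 7: need C[6]=3 = 3; D[7]=3 ok

hazard at step 4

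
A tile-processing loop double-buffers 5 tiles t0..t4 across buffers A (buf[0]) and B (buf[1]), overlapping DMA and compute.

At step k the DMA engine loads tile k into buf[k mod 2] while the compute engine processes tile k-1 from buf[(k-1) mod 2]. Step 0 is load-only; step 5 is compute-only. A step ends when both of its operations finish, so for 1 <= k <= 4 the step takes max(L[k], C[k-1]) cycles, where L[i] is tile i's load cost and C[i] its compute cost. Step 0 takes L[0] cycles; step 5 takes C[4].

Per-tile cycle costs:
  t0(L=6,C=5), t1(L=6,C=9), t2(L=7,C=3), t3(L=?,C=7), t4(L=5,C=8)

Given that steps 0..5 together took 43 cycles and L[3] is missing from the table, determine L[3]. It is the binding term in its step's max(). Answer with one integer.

L[3] = 7

step 0 → dur = L[0]=6 = 6
step 1 → dur = max(L[1]=6, C[0]=5) = 6
step 2 → dur = max(L[2]=7, C[1]=9) = 9
step 3 → dur = max(L[3]=?, C[2]=3) = L[3]  (unknown; binding)
step 4 → dur = max(L[4]=5, C[3]=7) = 7
step 5 → dur = C[4]=8 = 8
sum of known step durations = 36
dur[3] = total - known = 43 - 36 = 7
L[3] is the binding max in step 3, so L[3] = dur[3] = 7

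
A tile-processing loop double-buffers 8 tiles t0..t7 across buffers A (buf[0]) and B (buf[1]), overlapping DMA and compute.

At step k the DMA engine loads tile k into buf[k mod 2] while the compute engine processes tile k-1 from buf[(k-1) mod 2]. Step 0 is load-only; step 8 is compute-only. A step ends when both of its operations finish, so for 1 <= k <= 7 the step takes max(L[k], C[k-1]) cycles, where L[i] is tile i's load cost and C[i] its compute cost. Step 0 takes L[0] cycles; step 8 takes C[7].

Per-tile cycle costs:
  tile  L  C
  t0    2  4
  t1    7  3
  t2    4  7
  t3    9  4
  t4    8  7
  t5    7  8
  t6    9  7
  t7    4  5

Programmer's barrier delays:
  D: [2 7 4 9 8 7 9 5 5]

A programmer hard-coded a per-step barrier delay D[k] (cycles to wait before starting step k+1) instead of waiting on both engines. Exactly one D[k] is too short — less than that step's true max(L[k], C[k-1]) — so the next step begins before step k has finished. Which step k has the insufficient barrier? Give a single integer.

hazard at step 7

[0] required=L[0]=2=2 vs D=2 ok
[1] required=max(L[1]=7,C[0]=4)=7 vs D=7 ok
[2] required=max(L[2]=4,C[1]=3)=4 vs D=4 ok
[3] required=max(L[3]=9,C[2]=7)=9 vs D=9 ok
[4] required=max(L[4]=8,C[3]=4)=8 vs D=8 ok
[5] required=max(L[5]=7,C[4]=7)=7 vs D=7 ok
[6] required=max(L[6]=9,C[5]=8)=9 vs D=9 ok
[7] required=max(L[7]=4,C[6]=7)=7 vs D=5 SHORT
[8] required=C[7]=5=5 vs D=5 ok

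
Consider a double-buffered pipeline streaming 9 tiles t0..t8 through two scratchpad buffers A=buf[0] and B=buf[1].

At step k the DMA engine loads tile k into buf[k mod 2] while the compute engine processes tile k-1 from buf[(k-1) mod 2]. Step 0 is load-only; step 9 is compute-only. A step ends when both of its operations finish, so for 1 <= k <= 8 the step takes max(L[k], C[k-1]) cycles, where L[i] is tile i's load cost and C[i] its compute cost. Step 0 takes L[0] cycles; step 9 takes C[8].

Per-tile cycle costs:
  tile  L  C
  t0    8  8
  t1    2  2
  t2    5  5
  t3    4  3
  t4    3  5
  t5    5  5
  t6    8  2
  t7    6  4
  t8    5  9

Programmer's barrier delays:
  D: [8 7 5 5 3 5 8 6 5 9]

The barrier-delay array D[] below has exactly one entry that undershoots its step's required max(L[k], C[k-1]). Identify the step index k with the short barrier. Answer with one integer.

[0] required=L[0]=8=8 vs D=8 ok
[1] required=max(L[1]=2,C[0]=8)=8 vs D=7 SHORT
[2] required=max(L[2]=5,C[1]=2)=5 vs D=5 ok
[3] required=max(L[3]=4,C[2]=5)=5 vs D=5 ok
[4] required=max(L[4]=3,C[3]=3)=3 vs D=3 ok
[5] required=max(L[5]=5,C[4]=5)=5 vs D=5 ok
[6] required=max(L[6]=8,C[5]=5)=8 vs D=8 ok
[7] required=max(L[7]=6,C[6]=2)=6 vs D=6 ok
[8] required=max(L[8]=5,C[7]=4)=5 vs D=5 ok
[9] required=C[8]=9=9 vs D=9 ok

hazard at step 1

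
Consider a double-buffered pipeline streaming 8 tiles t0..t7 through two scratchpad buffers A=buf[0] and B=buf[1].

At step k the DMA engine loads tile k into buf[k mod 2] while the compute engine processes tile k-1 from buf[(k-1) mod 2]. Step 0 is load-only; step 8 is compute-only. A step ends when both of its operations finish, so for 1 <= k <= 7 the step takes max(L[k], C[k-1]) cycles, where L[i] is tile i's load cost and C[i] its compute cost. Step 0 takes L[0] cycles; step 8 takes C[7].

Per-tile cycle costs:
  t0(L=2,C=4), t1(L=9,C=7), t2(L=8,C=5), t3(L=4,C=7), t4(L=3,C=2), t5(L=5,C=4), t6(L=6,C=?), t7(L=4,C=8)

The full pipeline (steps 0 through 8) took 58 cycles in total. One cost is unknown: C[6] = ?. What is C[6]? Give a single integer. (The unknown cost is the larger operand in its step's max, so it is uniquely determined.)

step 0 | dur = L[0]=2 = 2
step 1 | dur = max(L[1]=9, C[0]=4) = 9
step 2 | dur = max(L[2]=8, C[1]=7) = 8
step 3 | dur = max(L[3]=4, C[2]=5) = 5
step 4 | dur = max(L[4]=3, C[3]=7) = 7
step 5 | dur = max(L[5]=5, C[4]=2) = 5
step 6 | dur = max(L[6]=6, C[5]=4) = 6
step 7 | dur = max(L[7]=4, C[6]=?) = C[6]  (unknown; binding)
step 8 | dur = C[7]=8 = 8
sum of known step durations = 50
dur[7] = total - known = 58 - 50 = 8
C[6] is the binding max in step 7, so C[6] = dur[7] = 8

C[6] = 8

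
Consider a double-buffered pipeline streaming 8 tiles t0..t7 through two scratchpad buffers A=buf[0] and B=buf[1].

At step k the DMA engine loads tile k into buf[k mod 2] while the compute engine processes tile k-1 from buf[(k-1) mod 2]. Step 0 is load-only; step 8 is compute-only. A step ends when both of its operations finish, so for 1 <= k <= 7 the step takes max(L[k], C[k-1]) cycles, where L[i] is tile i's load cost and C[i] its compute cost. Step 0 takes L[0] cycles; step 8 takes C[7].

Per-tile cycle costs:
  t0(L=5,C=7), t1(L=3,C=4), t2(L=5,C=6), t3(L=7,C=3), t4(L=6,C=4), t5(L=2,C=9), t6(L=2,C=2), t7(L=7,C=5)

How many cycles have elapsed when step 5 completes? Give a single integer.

  0. 5=5c; end=5; A:t0 B:-
  1. max(3,7)=7c; end=12; A:t0 B:t1
  2. max(5,4)=5c; end=17; A:t2 B:t1
  3. max(7,6)=7c; end=24; A:t2 B:t3
  4. max(6,3)=6c; end=30; A:t4 B:t3
  5. max(2,4)=4c; end=34; A:t4 B:t5
  6. max(2,9)=9c; end=43; A:t6 B:t5
  7. max(7,2)=7c; end=50; A:t6 B:t7
  8. 5=5c; end=55; A:t6 B:t7

end_cycle[5] = 34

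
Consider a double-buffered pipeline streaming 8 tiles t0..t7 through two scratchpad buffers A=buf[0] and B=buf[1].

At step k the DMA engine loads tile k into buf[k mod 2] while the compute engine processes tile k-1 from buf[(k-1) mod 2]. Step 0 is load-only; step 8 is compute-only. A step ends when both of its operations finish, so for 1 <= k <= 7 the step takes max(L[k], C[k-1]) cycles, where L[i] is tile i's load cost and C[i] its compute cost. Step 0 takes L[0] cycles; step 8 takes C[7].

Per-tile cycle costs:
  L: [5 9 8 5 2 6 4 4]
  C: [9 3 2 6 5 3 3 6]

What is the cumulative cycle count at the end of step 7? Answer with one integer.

[0] DMA t0→A (5c) ∥ CU idle ⇒ 5c, clock 5
[1] DMA t1→B (9c) ∥ CU A:t0 (9c) ⇒ 9c, clock 14
[2] DMA t2→A (8c) ∥ CU B:t1 (3c) ⇒ 8c, clock 22
[3] DMA t3→B (5c) ∥ CU A:t2 (2c) ⇒ 5c, clock 27
[4] DMA t4→A (2c) ∥ CU B:t3 (6c) ⇒ 6c, clock 33
[5] DMA t5→B (6c) ∥ CU A:t4 (5c) ⇒ 6c, clock 39
[6] DMA t6→A (4c) ∥ CU B:t5 (3c) ⇒ 4c, clock 43
[7] DMA t7→B (4c) ∥ CU A:t6 (3c) ⇒ 4c, clock 47
[8] DMA idle ∥ CU B:t7 (6c) ⇒ 6c, clock 53

end_cycle[7] = 47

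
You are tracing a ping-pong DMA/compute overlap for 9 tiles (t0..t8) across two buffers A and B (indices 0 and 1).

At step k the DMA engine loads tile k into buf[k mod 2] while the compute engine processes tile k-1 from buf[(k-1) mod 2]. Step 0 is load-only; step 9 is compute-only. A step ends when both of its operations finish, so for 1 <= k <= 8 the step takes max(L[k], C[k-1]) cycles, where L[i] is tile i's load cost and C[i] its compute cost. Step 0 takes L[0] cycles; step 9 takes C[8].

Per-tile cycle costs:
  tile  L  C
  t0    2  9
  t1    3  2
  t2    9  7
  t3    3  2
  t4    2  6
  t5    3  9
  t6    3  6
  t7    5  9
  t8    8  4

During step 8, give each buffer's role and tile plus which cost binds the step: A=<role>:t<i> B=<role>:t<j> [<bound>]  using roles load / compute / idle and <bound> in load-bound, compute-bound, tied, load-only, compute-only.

step 8: A=load:t8 B=compute:t7 [compute-bound]

[0] DMA t0→A (2c) ∥ CU idle ⇒ 2c, clock 2
[1] DMA t1→B (3c) ∥ CU A:t0 (9c) ⇒ 9c, clock 11
[2] DMA t2→A (9c) ∥ CU B:t1 (2c) ⇒ 9c, clock 20
[3] DMA t3→B (3c) ∥ CU A:t2 (7c) ⇒ 7c, clock 27
[4] DMA t4→A (2c) ∥ CU B:t3 (2c) ⇒ 2c, clock 29
[5] DMA t5→B (3c) ∥ CU A:t4 (6c) ⇒ 6c, clock 35
[6] DMA t6→A (3c) ∥ CU B:t5 (9c) ⇒ 9c, clock 44
[7] DMA t7→B (5c) ∥ CU A:t6 (6c) ⇒ 6c, clock 50
[8] DMA t8→A (8c) ∥ CU B:t7 (9c) ⇒ 9c, clock 59
[9] DMA idle ∥ CU A:t8 (4c) ⇒ 4c, clock 63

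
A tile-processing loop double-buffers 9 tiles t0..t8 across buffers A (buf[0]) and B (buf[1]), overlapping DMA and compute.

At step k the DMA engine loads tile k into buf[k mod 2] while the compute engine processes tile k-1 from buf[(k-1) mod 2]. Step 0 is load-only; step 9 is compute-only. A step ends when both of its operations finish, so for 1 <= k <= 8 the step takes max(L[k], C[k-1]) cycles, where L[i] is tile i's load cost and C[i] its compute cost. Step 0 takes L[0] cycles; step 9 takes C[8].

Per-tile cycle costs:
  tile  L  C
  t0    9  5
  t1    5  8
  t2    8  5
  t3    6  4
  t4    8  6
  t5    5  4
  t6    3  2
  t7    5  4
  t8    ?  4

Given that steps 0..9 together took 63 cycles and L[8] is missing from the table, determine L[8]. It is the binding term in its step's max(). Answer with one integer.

L[8] = 8

step 0 | dur = L[0]=9 = 9
step 1 | dur = max(L[1]=5, C[0]=5) = 5
step 2 | dur = max(L[2]=8, C[1]=8) = 8
step 3 | dur = max(L[3]=6, C[2]=5) = 6
step 4 | dur = max(L[4]=8, C[3]=4) = 8
step 5 | dur = max(L[5]=5, C[4]=6) = 6
step 6 | dur = max(L[6]=3, C[5]=4) = 4
step 7 | dur = max(L[7]=5, C[6]=2) = 5
step 8 | dur = max(L[8]=?, C[7]=4) = L[8]  (unknown; binding)
step 9 | dur = C[8]=4 = 4
sum of known step durations = 55
dur[8] = total - known = 63 - 55 = 8
L[8] is the binding max in step 8, so L[8] = dur[8] = 8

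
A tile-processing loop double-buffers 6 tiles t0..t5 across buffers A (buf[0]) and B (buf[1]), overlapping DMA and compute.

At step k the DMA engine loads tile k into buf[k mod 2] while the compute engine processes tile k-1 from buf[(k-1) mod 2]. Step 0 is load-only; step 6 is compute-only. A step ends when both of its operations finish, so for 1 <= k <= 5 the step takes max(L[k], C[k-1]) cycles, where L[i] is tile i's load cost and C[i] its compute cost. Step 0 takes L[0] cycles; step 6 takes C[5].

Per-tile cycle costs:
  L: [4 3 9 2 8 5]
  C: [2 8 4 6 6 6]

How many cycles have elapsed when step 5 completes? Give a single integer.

  0. 4=4c; end=4; A:t0 B:-
  1. max(3,2)=3c; end=7; A:t0 B:t1
  2. max(9,8)=9c; end=16; A:t2 B:t1
  3. max(2,4)=4c; end=20; A:t2 B:t3
  4. max(8,6)=8c; end=28; A:t4 B:t3
  5. max(5,6)=6c; end=34; A:t4 B:t5
  6. 6=6c; end=40; A:t4 B:t5

end_cycle[5] = 34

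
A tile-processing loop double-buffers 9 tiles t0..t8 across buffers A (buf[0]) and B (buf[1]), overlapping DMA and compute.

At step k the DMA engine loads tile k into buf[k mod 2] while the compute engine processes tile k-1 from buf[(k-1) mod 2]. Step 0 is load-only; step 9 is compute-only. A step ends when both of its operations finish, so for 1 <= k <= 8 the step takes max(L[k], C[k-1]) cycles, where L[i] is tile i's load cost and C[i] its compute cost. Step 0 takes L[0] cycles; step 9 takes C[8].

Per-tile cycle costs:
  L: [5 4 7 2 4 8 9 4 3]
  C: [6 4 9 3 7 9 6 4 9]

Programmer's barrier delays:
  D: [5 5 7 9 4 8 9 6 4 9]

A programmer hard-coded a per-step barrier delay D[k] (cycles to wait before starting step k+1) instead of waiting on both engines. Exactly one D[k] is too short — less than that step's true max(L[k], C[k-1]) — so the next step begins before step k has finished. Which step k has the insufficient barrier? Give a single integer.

[0] required=L[0]=5=5 vs D=5 ok
[1] required=max(L[1]=4,C[0]=6)=6 vs D=5 SHORT
[2] required=max(L[2]=7,C[1]=4)=7 vs D=7 ok
[3] required=max(L[3]=2,C[2]=9)=9 vs D=9 ok
[4] required=max(L[4]=4,C[3]=3)=4 vs D=4 ok
[5] required=max(L[5]=8,C[4]=7)=8 vs D=8 ok
[6] required=max(L[6]=9,C[5]=9)=9 vs D=9 ok
[7] required=max(L[7]=4,C[6]=6)=6 vs D=6 ok
[8] required=max(L[8]=3,C[7]=4)=4 vs D=4 ok
[9] required=C[8]=9=9 vs D=9 ok

hazard at step 1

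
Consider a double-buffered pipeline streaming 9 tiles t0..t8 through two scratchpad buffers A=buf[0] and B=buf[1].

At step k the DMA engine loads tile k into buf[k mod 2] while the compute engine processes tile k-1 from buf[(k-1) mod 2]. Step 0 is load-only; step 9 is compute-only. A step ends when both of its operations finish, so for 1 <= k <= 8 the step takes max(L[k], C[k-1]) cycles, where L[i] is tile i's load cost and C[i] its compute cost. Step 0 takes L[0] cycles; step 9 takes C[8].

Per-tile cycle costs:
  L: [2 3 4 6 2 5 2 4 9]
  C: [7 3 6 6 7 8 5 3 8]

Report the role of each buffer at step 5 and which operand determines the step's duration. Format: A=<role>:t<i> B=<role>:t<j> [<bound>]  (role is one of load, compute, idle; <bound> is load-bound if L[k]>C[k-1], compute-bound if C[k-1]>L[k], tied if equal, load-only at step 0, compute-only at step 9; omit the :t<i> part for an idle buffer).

k=0 load=t0/2c comp=- wait=2 total=2
k=1 load=t1/3c comp=t0/7c wait=7 total=9
k=2 load=t2/4c comp=t1/3c wait=4 total=13
k=3 load=t3/6c comp=t2/6c wait=6 total=19
k=4 load=t4/2c comp=t3/6c wait=6 total=25
k=5 load=t5/5c comp=t4/7c wait=7 total=32
k=6 load=t6/2c comp=t5/8c wait=8 total=40
k=7 load=t7/4c comp=t6/5c wait=5 total=45
k=8 load=t8/9c comp=t7/3c wait=9 total=54
k=9 load=- comp=t8/8c wait=8 total=62

step 5: A=compute:t4 B=load:t5 [compute-bound]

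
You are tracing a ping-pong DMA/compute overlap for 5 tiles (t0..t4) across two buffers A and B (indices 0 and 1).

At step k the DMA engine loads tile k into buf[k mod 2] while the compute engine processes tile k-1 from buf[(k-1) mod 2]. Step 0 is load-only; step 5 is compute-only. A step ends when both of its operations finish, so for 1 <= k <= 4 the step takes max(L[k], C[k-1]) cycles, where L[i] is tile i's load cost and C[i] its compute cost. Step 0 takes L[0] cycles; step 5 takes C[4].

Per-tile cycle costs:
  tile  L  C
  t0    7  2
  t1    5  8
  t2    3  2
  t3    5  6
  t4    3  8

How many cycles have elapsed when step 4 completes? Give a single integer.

end_cycle[4] = 31

k=0 load=t0/7c comp=- wait=7 total=7
k=1 load=t1/5c comp=t0/2c wait=5 total=12
k=2 load=t2/3c comp=t1/8c wait=8 total=20
k=3 load=t3/5c comp=t2/2c wait=5 total=25
k=4 load=t4/3c comp=t3/6c wait=6 total=31
k=5 load=- comp=t4/8c wait=8 total=39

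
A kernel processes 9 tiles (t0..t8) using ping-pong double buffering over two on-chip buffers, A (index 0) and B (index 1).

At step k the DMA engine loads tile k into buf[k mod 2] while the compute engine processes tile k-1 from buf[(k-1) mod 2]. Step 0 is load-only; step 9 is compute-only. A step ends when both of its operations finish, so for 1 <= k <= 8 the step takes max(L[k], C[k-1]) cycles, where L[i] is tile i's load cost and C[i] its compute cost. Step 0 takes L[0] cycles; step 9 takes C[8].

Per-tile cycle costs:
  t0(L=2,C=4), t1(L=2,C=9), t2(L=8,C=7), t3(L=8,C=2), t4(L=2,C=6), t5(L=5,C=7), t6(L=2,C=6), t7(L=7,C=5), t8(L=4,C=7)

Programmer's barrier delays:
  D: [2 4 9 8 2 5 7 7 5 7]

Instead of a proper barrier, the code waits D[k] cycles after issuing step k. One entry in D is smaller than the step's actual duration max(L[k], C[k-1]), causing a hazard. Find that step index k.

step 0: need L[0]=2 = 2; D[0]=2 ok
step 1: need max(L[1]=2,C[0]=4) = 4; D[1]=4 ok
step 2: need max(L[2]=8,C[1]=9) = 9; D[2]=9 ok
step 3: need max(L[3]=8,C[2]=7) = 8; D[3]=8 ok
step 4: need max(L[4]=2,C[3]=2) = 2; D[4]=2 ok
step 5: need max(L[5]=5,C[4]=6) = 6; D[5]=5 SHORT
step 6: need max(L[6]=2,C[5]=7) = 7; D[6]=7 ok
step 7: need max(L[7]=7,C[6]=6) = 7; D[7]=7 ok
step 8: need max(L[8]=4,C[7]=5) = 5; D[8]=5 ok
step 9: need C[8]=7 = 7; D[9]=7 ok

hazard at step 5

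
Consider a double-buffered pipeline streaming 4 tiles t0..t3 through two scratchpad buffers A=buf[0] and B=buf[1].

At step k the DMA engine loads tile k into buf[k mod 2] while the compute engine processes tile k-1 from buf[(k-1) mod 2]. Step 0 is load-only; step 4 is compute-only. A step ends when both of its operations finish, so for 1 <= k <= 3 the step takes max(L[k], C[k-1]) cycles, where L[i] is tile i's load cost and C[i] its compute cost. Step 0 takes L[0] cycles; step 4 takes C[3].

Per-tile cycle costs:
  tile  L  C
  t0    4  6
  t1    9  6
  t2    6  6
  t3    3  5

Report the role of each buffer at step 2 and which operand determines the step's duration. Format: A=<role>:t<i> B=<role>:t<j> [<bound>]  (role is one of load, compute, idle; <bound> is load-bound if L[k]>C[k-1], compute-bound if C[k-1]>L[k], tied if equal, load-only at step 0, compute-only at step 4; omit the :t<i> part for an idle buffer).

[0] DMA t0→A (4c) ∥ CU idle ⇒ 4c, clock 4
[1] DMA t1→B (9c) ∥ CU A:t0 (6c) ⇒ 9c, clock 13
[2] DMA t2→A (6c) ∥ CU B:t1 (6c) ⇒ 6c, clock 19
[3] DMA t3→B (3c) ∥ CU A:t2 (6c) ⇒ 6c, clock 25
[4] DMA idle ∥ CU B:t3 (5c) ⇒ 5c, clock 30

step 2: A=load:t2 B=compute:t1 [tied]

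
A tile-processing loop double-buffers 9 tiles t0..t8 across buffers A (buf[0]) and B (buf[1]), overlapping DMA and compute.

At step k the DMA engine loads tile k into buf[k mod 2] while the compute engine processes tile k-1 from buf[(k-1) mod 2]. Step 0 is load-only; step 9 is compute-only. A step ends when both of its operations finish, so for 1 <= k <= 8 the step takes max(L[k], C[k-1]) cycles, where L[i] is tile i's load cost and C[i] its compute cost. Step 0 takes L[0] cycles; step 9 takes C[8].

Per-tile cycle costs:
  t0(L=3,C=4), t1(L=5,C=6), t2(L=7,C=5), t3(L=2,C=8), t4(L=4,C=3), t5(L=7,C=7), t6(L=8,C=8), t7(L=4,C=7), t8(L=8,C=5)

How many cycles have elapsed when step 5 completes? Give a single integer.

  0. 3=3c; end=3; A:t0 B:-
  1. max(5,4)=5c; end=8; A:t0 B:t1
  2. max(7,6)=7c; end=15; A:t2 B:t1
  3. max(2,5)=5c; end=20; A:t2 B:t3
  4. max(4,8)=8c; end=28; A:t4 B:t3
  5. max(7,3)=7c; end=35; A:t4 B:t5
  6. max(8,7)=8c; end=43; A:t6 B:t5
  7. max(4,8)=8c; end=51; A:t6 B:t7
  8. max(8,7)=8c; end=59; A:t8 B:t7
  9. 5=5c; end=64; A:t8 B:t7

end_cycle[5] = 35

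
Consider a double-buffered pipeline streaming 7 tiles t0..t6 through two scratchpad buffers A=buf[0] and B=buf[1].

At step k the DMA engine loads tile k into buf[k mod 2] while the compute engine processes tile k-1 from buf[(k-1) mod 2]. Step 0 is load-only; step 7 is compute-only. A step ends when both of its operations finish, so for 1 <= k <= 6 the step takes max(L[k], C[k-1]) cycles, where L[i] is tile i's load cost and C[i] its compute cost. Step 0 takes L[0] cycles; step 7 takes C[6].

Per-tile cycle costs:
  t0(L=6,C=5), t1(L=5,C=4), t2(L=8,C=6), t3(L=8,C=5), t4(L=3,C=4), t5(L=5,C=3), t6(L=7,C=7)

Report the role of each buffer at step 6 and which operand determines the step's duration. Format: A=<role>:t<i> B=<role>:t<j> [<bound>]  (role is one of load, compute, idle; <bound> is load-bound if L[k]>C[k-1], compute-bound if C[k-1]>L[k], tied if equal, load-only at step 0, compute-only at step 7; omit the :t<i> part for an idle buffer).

step 6: A=load:t6 B=compute:t5 [load-bound]

[0] DMA t0→A (6c) ∥ CU idle ⇒ 6c, clock 6
[1] DMA t1→B (5c) ∥ CU A:t0 (5c) ⇒ 5c, clock 11
[2] DMA t2→A (8c) ∥ CU B:t1 (4c) ⇒ 8c, clock 19
[3] DMA t3→B (8c) ∥ CU A:t2 (6c) ⇒ 8c, clock 27
[4] DMA t4→A (3c) ∥ CU B:t3 (5c) ⇒ 5c, clock 32
[5] DMA t5→B (5c) ∥ CU A:t4 (4c) ⇒ 5c, clock 37
[6] DMA t6→A (7c) ∥ CU B:t5 (3c) ⇒ 7c, clock 44
[7] DMA idle ∥ CU A:t6 (7c) ⇒ 7c, clock 51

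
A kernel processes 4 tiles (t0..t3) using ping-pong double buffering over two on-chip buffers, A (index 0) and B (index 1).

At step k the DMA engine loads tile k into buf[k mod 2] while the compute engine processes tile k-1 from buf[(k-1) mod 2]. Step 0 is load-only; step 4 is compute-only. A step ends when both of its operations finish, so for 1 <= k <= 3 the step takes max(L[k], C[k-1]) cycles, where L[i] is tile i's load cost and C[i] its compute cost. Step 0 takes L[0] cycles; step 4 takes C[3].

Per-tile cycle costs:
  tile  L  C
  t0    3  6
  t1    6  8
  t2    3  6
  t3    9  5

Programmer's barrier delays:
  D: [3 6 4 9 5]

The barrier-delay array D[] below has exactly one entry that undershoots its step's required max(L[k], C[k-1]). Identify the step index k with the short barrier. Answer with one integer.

hazard at step 2

step 0: need L[0]=3 = 3; D[0]=3 ok
step 1: need max(L[1]=6,C[0]=6) = 6; D[1]=6 ok
step 2: need max(L[2]=3,C[1]=8) = 8; D[2]=4 SHORT
step 3: need max(L[3]=9,C[2]=6) = 9; D[3]=9 ok
step 4: need C[3]=5 = 5; D[4]=5 ok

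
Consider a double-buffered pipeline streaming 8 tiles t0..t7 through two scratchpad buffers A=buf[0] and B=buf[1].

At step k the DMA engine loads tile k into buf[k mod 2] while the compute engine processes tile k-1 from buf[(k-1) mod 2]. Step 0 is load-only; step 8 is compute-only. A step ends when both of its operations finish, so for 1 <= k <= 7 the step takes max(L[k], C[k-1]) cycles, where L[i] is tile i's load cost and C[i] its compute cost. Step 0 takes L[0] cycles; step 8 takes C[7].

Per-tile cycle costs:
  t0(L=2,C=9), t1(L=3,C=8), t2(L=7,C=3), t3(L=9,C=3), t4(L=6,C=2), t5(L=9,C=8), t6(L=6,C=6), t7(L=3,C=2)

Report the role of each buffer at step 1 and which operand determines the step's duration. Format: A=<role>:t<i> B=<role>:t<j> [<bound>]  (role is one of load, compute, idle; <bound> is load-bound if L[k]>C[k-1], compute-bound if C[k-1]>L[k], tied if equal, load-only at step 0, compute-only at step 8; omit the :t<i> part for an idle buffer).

  0. 2=2c; end=2; A:t0 B:-
  1. max(3,9)=9c; end=11; A:t0 B:t1
  2. max(7,8)=8c; end=19; A:t2 B:t1
  3. max(9,3)=9c; end=28; A:t2 B:t3
  4. max(6,3)=6c; end=34; A:t4 B:t3
  5. max(9,2)=9c; end=43; A:t4 B:t5
  6. max(6,8)=8c; end=51; A:t6 B:t5
  7. max(3,6)=6c; end=57; A:t6 B:t7
  8. 2=2c; end=59; A:t6 B:t7

step 1: A=compute:t0 B=load:t1 [compute-bound]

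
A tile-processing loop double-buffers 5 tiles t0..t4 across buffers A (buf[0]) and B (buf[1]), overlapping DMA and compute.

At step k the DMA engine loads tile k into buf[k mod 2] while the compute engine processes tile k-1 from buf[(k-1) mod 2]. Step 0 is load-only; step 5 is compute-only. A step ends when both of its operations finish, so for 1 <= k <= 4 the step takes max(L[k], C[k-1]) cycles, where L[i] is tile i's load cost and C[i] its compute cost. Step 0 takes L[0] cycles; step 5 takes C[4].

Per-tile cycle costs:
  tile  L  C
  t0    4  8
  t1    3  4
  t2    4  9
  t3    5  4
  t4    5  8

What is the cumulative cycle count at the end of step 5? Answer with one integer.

end_cycle[5] = 38

k=0 load=t0/4c comp=- wait=4 total=4
k=1 load=t1/3c comp=t0/8c wait=8 total=12
k=2 load=t2/4c comp=t1/4c wait=4 total=16
k=3 load=t3/5c comp=t2/9c wait=9 total=25
k=4 load=t4/5c comp=t3/4c wait=5 total=30
k=5 load=- comp=t4/8c wait=8 total=38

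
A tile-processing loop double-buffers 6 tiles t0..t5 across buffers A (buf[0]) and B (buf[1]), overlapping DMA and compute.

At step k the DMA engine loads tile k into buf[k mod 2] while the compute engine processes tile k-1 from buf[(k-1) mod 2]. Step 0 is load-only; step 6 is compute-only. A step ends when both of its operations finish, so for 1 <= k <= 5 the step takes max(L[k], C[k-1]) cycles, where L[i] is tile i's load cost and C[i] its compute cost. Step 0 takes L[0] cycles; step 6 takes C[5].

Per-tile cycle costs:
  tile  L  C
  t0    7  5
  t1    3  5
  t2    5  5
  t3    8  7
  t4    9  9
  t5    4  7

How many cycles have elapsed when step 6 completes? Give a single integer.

end_cycle[6] = 50

[0] DMA t0→A (7c) ∥ CU idle ⇒ 7c, clock 7
[1] DMA t1→B (3c) ∥ CU A:t0 (5c) ⇒ 5c, clock 12
[2] DMA t2→A (5c) ∥ CU B:t1 (5c) ⇒ 5c, clock 17
[3] DMA t3→B (8c) ∥ CU A:t2 (5c) ⇒ 8c, clock 25
[4] DMA t4→A (9c) ∥ CU B:t3 (7c) ⇒ 9c, clock 34
[5] DMA t5→B (4c) ∥ CU A:t4 (9c) ⇒ 9c, clock 43
[6] DMA idle ∥ CU B:t5 (7c) ⇒ 7c, clock 50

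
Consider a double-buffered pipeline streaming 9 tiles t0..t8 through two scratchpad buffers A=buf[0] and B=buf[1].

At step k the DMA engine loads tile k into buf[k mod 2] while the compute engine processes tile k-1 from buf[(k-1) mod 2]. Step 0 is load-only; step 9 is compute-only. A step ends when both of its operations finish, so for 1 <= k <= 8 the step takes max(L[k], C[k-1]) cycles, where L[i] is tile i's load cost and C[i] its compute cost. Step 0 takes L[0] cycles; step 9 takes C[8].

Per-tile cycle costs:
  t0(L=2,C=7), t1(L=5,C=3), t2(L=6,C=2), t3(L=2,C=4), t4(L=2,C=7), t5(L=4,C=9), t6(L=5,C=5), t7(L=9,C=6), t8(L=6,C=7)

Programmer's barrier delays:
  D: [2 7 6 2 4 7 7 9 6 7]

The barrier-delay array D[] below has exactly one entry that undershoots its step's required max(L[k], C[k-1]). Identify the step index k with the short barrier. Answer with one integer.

[0] required=L[0]=2=2 vs D=2 ok
[1] required=max(L[1]=5,C[0]=7)=7 vs D=7 ok
[2] required=max(L[2]=6,C[1]=3)=6 vs D=6 ok
[3] required=max(L[3]=2,C[2]=2)=2 vs D=2 ok
[4] required=max(L[4]=2,C[3]=4)=4 vs D=4 ok
[5] required=max(L[5]=4,C[4]=7)=7 vs D=7 ok
[6] required=max(L[6]=5,C[5]=9)=9 vs D=7 SHORT
[7] required=max(L[7]=9,C[6]=5)=9 vs D=9 ok
[8] required=max(L[8]=6,C[7]=6)=6 vs D=6 ok
[9] required=C[8]=7=7 vs D=7 ok

hazard at step 6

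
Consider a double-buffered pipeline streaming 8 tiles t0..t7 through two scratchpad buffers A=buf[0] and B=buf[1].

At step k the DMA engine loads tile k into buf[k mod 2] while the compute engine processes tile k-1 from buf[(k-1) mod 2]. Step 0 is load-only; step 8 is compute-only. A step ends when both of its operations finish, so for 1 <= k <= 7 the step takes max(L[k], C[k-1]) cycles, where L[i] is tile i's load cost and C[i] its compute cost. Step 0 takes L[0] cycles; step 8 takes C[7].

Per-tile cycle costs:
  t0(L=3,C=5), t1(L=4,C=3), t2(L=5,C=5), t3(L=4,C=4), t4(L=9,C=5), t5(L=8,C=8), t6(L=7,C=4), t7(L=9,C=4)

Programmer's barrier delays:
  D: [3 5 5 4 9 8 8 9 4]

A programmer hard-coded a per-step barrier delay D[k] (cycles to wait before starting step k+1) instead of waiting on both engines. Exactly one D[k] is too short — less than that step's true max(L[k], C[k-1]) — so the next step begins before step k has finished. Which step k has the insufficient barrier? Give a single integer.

hazard at step 3

[0] required=L[0]=3=3 vs D=3 ok
[1] required=max(L[1]=4,C[0]=5)=5 vs D=5 ok
[2] required=max(L[2]=5,C[1]=3)=5 vs D=5 ok
[3] required=max(L[3]=4,C[2]=5)=5 vs D=4 SHORT
[4] required=max(L[4]=9,C[3]=4)=9 vs D=9 ok
[5] required=max(L[5]=8,C[4]=5)=8 vs D=8 ok
[6] required=max(L[6]=7,C[5]=8)=8 vs D=8 ok
[7] required=max(L[7]=9,C[6]=4)=9 vs D=9 ok
[8] required=C[7]=4=4 vs D=4 ok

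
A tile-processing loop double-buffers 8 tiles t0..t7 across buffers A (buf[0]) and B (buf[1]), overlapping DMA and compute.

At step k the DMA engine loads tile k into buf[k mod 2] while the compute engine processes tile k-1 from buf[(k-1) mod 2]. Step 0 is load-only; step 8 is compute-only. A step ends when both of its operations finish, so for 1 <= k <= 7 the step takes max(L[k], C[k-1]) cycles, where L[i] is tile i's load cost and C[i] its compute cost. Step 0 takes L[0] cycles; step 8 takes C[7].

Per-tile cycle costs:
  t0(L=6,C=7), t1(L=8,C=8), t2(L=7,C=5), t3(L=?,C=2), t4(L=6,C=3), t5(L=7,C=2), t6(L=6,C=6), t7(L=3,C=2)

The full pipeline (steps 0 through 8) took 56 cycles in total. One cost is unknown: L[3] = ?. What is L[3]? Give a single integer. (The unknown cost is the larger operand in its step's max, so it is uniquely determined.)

L[3] = 7

step 0 | dur = L[0]=6 = 6
step 1 | dur = max(L[1]=8, C[0]=7) = 8
step 2 | dur = max(L[2]=7, C[1]=8) = 8
step 3 | dur = max(L[3]=?, C[2]=5) = L[3]  (unknown; binding)
step 4 | dur = max(L[4]=6, C[3]=2) = 6
step 5 | dur = max(L[5]=7, C[4]=3) = 7
step 6 | dur = max(L[6]=6, C[5]=2) = 6
step 7 | dur = max(L[7]=3, C[6]=6) = 6
step 8 | dur = C[7]=2 = 2
sum of known step durations = 49
dur[3] = total - known = 56 - 49 = 7
L[3] is the binding max in step 3, so L[3] = dur[3] = 7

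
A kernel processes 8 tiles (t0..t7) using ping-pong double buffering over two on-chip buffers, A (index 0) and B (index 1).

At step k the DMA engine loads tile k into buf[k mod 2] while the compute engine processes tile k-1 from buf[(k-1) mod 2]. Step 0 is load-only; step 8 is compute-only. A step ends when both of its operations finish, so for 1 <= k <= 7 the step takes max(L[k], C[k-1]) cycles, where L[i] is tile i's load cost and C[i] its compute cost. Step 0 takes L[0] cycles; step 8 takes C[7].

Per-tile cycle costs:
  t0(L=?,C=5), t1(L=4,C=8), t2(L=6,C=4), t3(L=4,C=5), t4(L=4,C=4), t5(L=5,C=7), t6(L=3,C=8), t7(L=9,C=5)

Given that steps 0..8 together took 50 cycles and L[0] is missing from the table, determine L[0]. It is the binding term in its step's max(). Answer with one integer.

step 0: dur = L[0]=? = L[0]  (unknown; binding)
step 1: dur = max(L[1]=4, C[0]=5) = 5
step 2: dur = max(L[2]=6, C[1]=8) = 8
step 3: dur = max(L[3]=4, C[2]=4) = 4
step 4: dur = max(L[4]=4, C[3]=5) = 5
step 5: dur = max(L[5]=5, C[4]=4) = 5
step 6: dur = max(L[6]=3, C[5]=7) = 7
step 7: dur = max(L[7]=9, C[6]=8) = 9
step 8: dur = C[7]=5 = 5
sum of known step durations = 48
dur[0] = total - known = 50 - 48 = 2
L[0] is the binding max in step 0, so L[0] = dur[0] = 2

L[0] = 2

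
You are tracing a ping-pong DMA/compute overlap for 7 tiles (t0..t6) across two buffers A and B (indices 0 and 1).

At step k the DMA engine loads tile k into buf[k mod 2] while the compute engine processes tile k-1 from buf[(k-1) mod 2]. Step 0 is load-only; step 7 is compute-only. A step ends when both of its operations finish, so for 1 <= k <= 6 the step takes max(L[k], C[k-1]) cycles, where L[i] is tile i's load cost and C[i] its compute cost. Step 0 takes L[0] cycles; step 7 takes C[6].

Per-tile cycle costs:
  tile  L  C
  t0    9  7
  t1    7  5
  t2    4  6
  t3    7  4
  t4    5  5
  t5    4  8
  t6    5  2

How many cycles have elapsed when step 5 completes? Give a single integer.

end_cycle[5] = 38

[0] DMA t0→A (9c) ∥ CU idle ⇒ 9c, clock 9
[1] DMA t1→B (7c) ∥ CU A:t0 (7c) ⇒ 7c, clock 16
[2] DMA t2→A (4c) ∥ CU B:t1 (5c) ⇒ 5c, clock 21
[3] DMA t3→B (7c) ∥ CU A:t2 (6c) ⇒ 7c, clock 28
[4] DMA t4→A (5c) ∥ CU B:t3 (4c) ⇒ 5c, clock 33
[5] DMA t5→B (4c) ∥ CU A:t4 (5c) ⇒ 5c, clock 38
[6] DMA t6→A (5c) ∥ CU B:t5 (8c) ⇒ 8c, clock 46
[7] DMA idle ∥ CU A:t6 (2c) ⇒ 2c, clock 48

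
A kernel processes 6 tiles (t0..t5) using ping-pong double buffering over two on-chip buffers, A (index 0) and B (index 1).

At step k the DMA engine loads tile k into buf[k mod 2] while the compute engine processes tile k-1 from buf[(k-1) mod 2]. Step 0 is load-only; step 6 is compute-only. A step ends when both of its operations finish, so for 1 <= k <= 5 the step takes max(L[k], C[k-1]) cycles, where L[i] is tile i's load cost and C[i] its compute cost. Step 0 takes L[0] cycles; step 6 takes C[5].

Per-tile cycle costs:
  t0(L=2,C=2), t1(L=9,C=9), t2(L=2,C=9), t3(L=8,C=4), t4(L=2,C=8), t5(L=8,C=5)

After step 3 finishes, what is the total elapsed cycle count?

  0. 2=2c; end=2; A:t0 B:-
  1. max(9,2)=9c; end=11; A:t0 B:t1
  2. max(2,9)=9c; end=20; A:t2 B:t1
  3. max(8,9)=9c; end=29; A:t2 B:t3
  4. max(2,4)=4c; end=33; A:t4 B:t3
  5. max(8,8)=8c; end=41; A:t4 B:t5
  6. 5=5c; end=46; A:t4 B:t5

end_cycle[3] = 29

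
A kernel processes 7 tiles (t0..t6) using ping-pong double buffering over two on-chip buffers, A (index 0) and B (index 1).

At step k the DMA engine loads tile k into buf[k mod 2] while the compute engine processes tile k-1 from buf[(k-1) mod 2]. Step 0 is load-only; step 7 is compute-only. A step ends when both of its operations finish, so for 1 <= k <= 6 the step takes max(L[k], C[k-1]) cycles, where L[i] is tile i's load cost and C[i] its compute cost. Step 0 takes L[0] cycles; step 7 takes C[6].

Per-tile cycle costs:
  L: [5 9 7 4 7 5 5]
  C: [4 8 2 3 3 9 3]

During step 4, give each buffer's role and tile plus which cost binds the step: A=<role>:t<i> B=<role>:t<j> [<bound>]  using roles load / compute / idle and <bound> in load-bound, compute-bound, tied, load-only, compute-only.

step 0: L[0]=5 → dur=5, Σ=5 | A=load:t0 B=idle [load-only]
step 1: L[1]=9 C[0]=4 → dur=9, Σ=14 | A=compute:t0 B=load:t1 [load-bound]
step 2: L[2]=7 C[1]=8 → dur=8, Σ=22 | A=load:t2 B=compute:t1 [compute-bound]
step 3: L[3]=4 C[2]=2 → dur=4, Σ=26 | A=compute:t2 B=load:t3 [load-bound]
step 4: L[4]=7 C[3]=3 → dur=7, Σ=33 | A=load:t4 B=compute:t3 [load-bound]
step 5: L[5]=5 C[4]=3 → dur=5, Σ=38 | A=compute:t4 B=load:t5 [load-bound]
step 6: L[6]=5 C[5]=9 → dur=9, Σ=47 | A=load:t6 B=compute:t5 [compute-bound]
step 7: C[6]=3 → dur=3, Σ=50 | A=compute:t6 B=idle [compute-only]

step 4: A=load:t4 B=compute:t3 [load-bound]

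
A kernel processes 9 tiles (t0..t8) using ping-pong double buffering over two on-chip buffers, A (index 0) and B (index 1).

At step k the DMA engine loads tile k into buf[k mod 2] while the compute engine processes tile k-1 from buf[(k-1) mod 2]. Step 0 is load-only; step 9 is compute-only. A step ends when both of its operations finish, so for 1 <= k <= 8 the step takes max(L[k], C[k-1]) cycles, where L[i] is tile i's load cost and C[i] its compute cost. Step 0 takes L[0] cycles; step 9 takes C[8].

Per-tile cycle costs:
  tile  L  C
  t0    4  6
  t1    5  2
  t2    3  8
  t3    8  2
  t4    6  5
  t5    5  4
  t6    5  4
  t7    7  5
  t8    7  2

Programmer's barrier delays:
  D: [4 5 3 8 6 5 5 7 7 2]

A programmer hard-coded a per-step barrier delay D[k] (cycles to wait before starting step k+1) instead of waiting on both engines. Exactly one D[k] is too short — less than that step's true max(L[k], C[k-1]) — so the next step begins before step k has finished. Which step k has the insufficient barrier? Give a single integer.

[0] required=L[0]=4=4 vs D=4 ok
[1] required=max(L[1]=5,C[0]=6)=6 vs D=5 SHORT
[2] required=max(L[2]=3,C[1]=2)=3 vs D=3 ok
[3] required=max(L[3]=8,C[2]=8)=8 vs D=8 ok
[4] required=max(L[4]=6,C[3]=2)=6 vs D=6 ok
[5] required=max(L[5]=5,C[4]=5)=5 vs D=5 ok
[6] required=max(L[6]=5,C[5]=4)=5 vs D=5 ok
[7] required=max(L[7]=7,C[6]=4)=7 vs D=7 ok
[8] required=max(L[8]=7,C[7]=5)=7 vs D=7 ok
[9] required=C[8]=2=2 vs D=2 ok

hazard at step 1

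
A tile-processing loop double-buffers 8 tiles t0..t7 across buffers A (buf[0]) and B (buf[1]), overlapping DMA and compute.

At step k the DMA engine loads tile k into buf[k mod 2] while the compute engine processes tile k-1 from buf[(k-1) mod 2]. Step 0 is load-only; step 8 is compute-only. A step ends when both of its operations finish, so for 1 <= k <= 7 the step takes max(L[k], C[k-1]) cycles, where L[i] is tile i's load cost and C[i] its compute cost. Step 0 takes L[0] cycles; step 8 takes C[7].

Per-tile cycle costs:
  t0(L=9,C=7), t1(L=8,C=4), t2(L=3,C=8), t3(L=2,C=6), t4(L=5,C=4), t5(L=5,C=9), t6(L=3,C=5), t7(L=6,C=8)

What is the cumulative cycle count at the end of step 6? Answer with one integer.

step 0: L[0]=9 → dur=9, Σ=9 | A=load:t0 B=idle [load-only]
step 1: L[1]=8 C[0]=7 → dur=8, Σ=17 | A=compute:t0 B=load:t1 [load-bound]
step 2: L[2]=3 C[1]=4 → dur=4, Σ=21 | A=load:t2 B=compute:t1 [compute-bound]
step 3: L[3]=2 C[2]=8 → dur=8, Σ=29 | A=compute:t2 B=load:t3 [compute-bound]
step 4: L[4]=5 C[3]=6 → dur=6, Σ=35 | A=load:t4 B=compute:t3 [compute-bound]
step 5: L[5]=5 C[4]=4 → dur=5, Σ=40 | A=compute:t4 B=load:t5 [load-bound]
step 6: L[6]=3 C[5]=9 → dur=9, Σ=49 | A=load:t6 B=compute:t5 [compute-bound]
step 7: L[7]=6 C[6]=5 → dur=6, Σ=55 | A=compute:t6 B=load:t7 [load-bound]
step 8: C[7]=8 → dur=8, Σ=63 | A=idle B=compute:t7 [compute-only]

end_cycle[6] = 49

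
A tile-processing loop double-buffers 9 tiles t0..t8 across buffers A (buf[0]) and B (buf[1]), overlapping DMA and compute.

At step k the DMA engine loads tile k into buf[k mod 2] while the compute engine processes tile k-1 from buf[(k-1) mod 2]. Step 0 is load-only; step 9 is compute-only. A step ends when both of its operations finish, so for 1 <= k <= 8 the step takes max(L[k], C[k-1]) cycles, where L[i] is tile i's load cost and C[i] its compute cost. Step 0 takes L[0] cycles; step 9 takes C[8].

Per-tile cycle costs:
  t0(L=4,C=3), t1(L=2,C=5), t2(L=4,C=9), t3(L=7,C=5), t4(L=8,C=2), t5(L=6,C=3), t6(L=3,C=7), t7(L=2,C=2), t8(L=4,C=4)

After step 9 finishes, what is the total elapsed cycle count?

[0] DMA t0→A (4c) ∥ CU idle ⇒ 4c, clock 4
[1] DMA t1→B (2c) ∥ CU A:t0 (3c) ⇒ 3c, clock 7
[2] DMA t2→A (4c) ∥ CU B:t1 (5c) ⇒ 5c, clock 12
[3] DMA t3→B (7c) ∥ CU A:t2 (9c) ⇒ 9c, clock 21
[4] DMA t4→A (8c) ∥ CU B:t3 (5c) ⇒ 8c, clock 29
[5] DMA t5→B (6c) ∥ CU A:t4 (2c) ⇒ 6c, clock 35
[6] DMA t6→A (3c) ∥ CU B:t5 (3c) ⇒ 3c, clock 38
[7] DMA t7→B (2c) ∥ CU A:t6 (7c) ⇒ 7c, clock 45
[8] DMA t8→A (4c) ∥ CU B:t7 (2c) ⇒ 4c, clock 49
[9] DMA idle ∥ CU A:t8 (4c) ⇒ 4c, clock 53

end_cycle[9] = 53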